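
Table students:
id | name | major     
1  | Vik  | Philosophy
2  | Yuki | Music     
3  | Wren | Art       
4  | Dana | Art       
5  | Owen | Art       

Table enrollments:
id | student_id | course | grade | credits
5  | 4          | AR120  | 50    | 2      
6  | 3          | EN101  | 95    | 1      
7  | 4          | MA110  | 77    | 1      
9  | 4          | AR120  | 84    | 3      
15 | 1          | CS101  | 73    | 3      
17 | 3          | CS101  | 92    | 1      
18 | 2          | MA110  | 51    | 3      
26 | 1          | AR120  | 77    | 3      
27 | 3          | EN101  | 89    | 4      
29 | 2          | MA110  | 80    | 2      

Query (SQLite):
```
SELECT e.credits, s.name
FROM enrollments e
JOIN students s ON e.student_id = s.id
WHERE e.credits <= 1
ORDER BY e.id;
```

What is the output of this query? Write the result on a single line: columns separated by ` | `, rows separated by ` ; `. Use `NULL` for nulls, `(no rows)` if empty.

Each enrollments row matches the students row where student_id = students.id.
Then keep rows with e.credits <= 1.

1 | Wren ; 1 | Dana ; 1 | Wren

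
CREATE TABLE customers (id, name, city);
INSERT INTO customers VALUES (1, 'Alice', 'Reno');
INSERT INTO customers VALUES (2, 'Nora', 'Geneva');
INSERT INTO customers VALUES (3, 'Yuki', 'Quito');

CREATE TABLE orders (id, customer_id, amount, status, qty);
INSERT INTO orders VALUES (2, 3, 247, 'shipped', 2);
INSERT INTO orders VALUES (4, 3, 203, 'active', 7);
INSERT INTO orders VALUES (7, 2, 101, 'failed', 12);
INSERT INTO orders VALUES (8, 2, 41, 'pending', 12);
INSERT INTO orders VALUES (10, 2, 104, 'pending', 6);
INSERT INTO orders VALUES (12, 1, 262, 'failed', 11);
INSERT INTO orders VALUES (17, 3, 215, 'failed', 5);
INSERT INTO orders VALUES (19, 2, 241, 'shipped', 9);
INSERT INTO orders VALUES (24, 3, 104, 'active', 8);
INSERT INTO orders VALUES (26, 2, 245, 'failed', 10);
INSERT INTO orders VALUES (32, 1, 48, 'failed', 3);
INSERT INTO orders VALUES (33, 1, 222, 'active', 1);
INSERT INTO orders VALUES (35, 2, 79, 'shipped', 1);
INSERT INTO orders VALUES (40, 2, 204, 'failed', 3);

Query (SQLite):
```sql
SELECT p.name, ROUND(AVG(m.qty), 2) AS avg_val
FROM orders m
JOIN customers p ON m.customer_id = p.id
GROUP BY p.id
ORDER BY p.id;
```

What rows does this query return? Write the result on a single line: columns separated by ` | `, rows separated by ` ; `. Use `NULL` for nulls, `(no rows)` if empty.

Join each orders row to its customers via customer_id.
Group joined rows by customers.id; compute ROUND(AVG(m.qty), 2) per group.
  1: ids {12, 32, 33} → ROUND(AVG(m.qty), 2)=5
  2: ids {7, 8, 10, 19, 26, 35, 40} → ROUND(AVG(m.qty), 2)=7.57
  3: ids {2, 4, 17, 24} → ROUND(AVG(m.qty), 2)=5.5

Alice | 5 ; Nora | 7.57 ; Yuki | 5.5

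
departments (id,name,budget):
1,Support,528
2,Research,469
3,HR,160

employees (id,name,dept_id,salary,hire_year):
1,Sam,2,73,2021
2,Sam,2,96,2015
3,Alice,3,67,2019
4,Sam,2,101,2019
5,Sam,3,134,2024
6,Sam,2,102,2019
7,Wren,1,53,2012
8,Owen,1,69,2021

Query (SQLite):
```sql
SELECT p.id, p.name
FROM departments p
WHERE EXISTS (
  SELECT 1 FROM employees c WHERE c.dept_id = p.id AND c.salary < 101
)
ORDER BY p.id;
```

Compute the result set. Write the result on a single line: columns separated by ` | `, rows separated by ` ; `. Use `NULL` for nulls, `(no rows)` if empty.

For each departments row, check whether any employees with matching dept_id has salary < 101.
Keep rows where that is true.

1 | Support ; 2 | Research ; 3 | HR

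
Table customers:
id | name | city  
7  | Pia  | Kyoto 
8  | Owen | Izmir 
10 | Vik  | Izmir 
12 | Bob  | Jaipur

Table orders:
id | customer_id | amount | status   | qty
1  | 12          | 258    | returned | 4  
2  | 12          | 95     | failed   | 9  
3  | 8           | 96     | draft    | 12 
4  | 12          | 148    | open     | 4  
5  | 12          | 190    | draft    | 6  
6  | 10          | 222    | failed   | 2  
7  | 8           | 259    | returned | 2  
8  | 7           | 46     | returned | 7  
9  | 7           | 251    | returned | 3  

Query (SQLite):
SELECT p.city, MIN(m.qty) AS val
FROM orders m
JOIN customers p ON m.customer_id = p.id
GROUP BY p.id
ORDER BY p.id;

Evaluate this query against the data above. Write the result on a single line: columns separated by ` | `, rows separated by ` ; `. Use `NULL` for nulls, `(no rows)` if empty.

Join each orders row to its customers via customer_id.
Group joined rows by customers.id; compute MIN(m.qty) per group.
  7: ids {8, 9} → MIN(m.qty)=3
  8: ids {3, 7} → MIN(m.qty)=2
  10: ids {6} → MIN(m.qty)=2
  12: ids {1, 2, 4, 5} → MIN(m.qty)=4

Kyoto | 3 ; Izmir | 2 ; Izmir | 2 ; Jaipur | 4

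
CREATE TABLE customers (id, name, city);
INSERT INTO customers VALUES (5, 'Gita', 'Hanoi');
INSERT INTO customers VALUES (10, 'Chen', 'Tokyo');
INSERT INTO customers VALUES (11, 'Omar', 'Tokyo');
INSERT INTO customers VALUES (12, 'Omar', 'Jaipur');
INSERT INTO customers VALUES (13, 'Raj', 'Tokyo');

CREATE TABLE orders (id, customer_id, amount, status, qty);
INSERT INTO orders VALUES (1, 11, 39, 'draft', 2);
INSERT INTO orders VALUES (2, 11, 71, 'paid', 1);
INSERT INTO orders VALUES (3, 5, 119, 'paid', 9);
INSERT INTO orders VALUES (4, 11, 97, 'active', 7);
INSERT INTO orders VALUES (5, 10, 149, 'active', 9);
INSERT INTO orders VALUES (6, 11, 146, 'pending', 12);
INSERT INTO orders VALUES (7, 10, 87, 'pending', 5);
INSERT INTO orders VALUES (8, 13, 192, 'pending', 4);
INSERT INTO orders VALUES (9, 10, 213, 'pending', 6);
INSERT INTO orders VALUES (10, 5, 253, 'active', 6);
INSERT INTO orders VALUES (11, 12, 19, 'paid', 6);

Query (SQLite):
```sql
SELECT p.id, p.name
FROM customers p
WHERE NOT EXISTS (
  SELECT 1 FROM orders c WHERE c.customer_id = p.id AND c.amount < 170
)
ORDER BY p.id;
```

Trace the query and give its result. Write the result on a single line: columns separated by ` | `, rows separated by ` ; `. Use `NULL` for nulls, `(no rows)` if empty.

For each customers row, check whether any orders with matching customer_id has amount < 170.
Keep rows where that is false.

13 | Raj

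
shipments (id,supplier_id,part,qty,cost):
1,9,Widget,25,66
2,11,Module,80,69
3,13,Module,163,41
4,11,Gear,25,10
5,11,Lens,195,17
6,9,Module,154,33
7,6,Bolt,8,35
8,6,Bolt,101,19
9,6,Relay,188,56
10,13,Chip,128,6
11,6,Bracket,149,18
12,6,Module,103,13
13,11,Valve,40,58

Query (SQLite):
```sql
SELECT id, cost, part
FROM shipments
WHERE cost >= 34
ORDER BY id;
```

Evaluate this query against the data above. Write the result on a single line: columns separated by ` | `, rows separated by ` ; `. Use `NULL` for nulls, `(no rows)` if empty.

1 | 66 | Widget ; 2 | 69 | Module ; 3 | 41 | Module ; 7 | 35 | Bolt ; 9 | 56 | Relay ; 13 | 58 | Valve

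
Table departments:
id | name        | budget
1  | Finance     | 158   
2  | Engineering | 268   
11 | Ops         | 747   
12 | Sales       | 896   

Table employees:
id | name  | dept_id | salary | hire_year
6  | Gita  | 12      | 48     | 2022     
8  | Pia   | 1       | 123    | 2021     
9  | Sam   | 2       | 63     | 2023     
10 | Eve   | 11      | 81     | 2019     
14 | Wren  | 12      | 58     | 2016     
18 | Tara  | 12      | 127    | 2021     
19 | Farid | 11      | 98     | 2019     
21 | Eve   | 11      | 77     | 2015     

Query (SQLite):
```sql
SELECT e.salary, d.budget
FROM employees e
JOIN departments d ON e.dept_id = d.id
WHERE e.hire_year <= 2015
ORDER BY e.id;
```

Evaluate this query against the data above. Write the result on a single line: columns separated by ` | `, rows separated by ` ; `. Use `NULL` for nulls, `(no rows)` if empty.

Each employees row matches the departments row where dept_id = departments.id.
Then keep rows with e.hire_year <= 2015.

77 | 747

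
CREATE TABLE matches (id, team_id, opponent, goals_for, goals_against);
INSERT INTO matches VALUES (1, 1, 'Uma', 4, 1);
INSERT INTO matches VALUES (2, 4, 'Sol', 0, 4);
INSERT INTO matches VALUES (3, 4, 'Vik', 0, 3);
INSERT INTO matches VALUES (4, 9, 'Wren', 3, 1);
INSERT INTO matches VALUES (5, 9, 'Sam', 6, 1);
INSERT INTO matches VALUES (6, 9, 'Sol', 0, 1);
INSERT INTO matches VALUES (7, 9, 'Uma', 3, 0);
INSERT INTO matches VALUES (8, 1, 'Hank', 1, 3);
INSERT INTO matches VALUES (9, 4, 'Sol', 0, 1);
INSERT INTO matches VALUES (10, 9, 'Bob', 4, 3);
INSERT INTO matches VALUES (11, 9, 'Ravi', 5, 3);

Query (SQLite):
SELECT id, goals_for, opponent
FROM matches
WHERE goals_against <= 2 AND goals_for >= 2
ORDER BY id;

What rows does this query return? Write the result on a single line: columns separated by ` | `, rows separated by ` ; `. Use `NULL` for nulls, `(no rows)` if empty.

goals_against <= 2: ids {1, 4, 5, 6, 7, 9}
goals_for >= 2: ids {1, 4, 5, 7, 10, 11}
Combine with AND.

1 | 4 | Uma ; 4 | 3 | Wren ; 5 | 6 | Sam ; 7 | 3 | Uma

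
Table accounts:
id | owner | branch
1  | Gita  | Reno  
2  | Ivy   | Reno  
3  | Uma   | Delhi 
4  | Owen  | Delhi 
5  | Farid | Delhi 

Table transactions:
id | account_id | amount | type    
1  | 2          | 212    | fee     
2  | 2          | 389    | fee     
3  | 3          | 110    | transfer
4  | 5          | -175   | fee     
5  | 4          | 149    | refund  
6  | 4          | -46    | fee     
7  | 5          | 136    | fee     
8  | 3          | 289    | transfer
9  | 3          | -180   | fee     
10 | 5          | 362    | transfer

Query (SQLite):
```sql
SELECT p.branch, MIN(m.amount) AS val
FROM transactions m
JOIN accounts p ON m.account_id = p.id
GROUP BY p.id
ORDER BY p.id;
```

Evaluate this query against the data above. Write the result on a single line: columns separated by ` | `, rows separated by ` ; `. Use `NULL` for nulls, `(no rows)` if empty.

Join each transactions row to its accounts via account_id.
Group joined rows by accounts.id; compute MIN(m.amount) per group.
  2: ids {1, 2} → MIN(m.amount)=212
  3: ids {3, 8, 9} → MIN(m.amount)=-180
  4: ids {5, 6} → MIN(m.amount)=-46
  5: ids {4, 7, 10} → MIN(m.amount)=-175

Reno | 212 ; Delhi | -180 ; Delhi | -46 ; Delhi | -175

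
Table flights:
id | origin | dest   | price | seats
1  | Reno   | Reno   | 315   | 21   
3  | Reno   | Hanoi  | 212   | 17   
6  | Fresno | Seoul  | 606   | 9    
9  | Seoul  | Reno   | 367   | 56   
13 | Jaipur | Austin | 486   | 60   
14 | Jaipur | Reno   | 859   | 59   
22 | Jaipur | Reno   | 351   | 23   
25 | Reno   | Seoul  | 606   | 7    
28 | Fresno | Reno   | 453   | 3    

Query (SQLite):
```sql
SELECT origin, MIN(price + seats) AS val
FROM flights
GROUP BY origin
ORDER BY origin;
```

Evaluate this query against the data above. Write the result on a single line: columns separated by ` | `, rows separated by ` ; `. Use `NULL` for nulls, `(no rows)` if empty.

Fresno | 456 ; Jaipur | 374 ; Reno | 229 ; Seoul | 423

For each row compute price + seats.
Group by origin; take MIN of the expression per group.
  Fresno: ids {6, 28} → MIN(price + seats)=456
  Jaipur: ids {13, 14, 22} → MIN(price + seats)=374
  Reno: ids {1, 3, 25} → MIN(price + seats)=229
  Seoul: ids {9} → MIN(price + seats)=423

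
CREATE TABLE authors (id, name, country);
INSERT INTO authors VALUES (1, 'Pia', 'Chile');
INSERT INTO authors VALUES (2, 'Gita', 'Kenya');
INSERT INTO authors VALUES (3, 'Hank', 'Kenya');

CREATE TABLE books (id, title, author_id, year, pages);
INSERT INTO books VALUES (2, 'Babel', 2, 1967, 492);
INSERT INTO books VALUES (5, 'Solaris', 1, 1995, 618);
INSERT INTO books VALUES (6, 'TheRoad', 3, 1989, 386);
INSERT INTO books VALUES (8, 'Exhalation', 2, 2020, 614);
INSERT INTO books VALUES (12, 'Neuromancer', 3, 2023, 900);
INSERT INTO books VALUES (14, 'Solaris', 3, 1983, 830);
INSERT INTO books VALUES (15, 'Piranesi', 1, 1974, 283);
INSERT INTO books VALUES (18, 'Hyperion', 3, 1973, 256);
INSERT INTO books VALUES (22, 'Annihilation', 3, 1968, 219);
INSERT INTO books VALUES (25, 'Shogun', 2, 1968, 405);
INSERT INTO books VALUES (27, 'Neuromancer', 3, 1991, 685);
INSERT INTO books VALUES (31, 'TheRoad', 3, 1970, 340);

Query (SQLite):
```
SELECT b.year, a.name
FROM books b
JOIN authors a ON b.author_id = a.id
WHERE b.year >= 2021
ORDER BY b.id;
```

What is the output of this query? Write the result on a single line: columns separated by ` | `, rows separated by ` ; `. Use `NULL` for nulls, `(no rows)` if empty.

2023 | Hank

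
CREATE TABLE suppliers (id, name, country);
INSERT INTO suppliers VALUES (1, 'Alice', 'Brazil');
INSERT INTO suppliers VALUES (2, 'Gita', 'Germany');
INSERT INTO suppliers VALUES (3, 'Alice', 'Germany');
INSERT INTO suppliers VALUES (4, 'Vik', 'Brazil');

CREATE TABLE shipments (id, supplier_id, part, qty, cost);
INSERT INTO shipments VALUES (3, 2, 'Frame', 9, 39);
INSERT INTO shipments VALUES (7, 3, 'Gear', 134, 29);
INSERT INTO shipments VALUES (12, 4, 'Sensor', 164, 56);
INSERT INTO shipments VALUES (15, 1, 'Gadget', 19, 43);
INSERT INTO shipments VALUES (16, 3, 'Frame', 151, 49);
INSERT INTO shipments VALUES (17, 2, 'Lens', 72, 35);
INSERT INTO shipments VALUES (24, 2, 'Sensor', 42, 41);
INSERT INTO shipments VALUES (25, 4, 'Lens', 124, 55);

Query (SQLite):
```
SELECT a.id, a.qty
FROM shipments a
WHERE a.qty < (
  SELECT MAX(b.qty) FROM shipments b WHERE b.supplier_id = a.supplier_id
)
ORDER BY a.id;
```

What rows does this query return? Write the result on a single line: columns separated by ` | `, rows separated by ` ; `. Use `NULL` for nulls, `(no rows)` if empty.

For each shipments row a, compute MAX(qty) over rows sharing a.supplier_id.
Keep row a if a.qty < that per-group MAX.
  supplier_id=1: MAX(qty) = 19
  supplier_id=2: MAX(qty) = 72
  supplier_id=3: MAX(qty) = 151
  supplier_id=4: MAX(qty) = 164

3 | 9 ; 7 | 134 ; 24 | 42 ; 25 | 124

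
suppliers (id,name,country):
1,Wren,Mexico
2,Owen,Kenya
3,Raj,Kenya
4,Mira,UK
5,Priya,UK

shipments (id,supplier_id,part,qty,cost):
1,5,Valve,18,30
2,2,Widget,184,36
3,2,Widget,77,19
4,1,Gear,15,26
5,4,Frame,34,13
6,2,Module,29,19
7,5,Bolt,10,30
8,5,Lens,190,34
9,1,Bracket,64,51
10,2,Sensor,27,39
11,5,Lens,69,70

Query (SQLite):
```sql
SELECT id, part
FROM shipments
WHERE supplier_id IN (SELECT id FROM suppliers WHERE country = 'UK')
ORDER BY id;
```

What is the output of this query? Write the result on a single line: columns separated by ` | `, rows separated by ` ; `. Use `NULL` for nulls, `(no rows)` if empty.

Inner query: suppliers.id where country = 'UK'.
Outer: keep shipments rows whose supplier_id is in that set.
Inner query → {4, 5}

1 | Valve ; 5 | Frame ; 7 | Bolt ; 8 | Lens ; 11 | Lens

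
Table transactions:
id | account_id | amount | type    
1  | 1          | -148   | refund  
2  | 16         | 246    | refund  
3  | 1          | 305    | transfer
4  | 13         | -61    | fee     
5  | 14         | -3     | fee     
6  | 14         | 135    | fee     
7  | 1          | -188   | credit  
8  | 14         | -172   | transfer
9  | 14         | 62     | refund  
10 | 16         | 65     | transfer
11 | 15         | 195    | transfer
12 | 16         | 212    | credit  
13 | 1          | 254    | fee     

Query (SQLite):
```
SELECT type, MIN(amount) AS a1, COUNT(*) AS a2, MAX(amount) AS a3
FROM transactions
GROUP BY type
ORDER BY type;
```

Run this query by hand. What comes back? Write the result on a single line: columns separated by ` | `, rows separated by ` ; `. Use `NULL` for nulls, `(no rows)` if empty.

credit | -188 | 2 | 212 ; fee | -61 | 4 | 254 ; refund | -148 | 3 | 246 ; transfer | -172 | 4 | 305

Group transactions by type.
Per group compute: MIN(amount), COUNT(*), MAX(amount).
  credit: ids {7, 12} → MIN(amount)=-188, COUNT(*)=2, MAX(amount)=212
  fee: ids {4, 5, 6, 13} → MIN(amount)=-61, COUNT(*)=4, MAX(amount)=254
  refund: ids {1, 2, 9} → MIN(amount)=-148, COUNT(*)=3, MAX(amount)=246
  transfer: ids {3, 8, 10, 11} → MIN(amount)=-172, COUNT(*)=4, MAX(amount)=305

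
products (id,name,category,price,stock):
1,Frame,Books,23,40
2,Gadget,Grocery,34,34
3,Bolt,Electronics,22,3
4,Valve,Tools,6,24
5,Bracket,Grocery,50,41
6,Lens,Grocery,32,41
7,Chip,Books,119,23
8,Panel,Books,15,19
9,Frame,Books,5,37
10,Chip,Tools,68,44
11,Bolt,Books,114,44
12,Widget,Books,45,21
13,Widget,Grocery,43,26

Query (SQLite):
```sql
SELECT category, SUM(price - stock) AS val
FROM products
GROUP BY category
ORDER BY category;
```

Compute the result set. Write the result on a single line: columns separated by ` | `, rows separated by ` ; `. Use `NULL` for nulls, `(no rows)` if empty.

For each row compute price - stock.
Group by category; take SUM of the expression per group.
  Books: ids {1, 7, 8, 9, 11, 12} → SUM(price - stock)=137
  Electronics: ids {3} → SUM(price - stock)=19
  Grocery: ids {2, 5, 6, 13} → SUM(price - stock)=17
  Tools: ids {4, 10} → SUM(price - stock)=6

Books | 137 ; Electronics | 19 ; Grocery | 17 ; Tools | 6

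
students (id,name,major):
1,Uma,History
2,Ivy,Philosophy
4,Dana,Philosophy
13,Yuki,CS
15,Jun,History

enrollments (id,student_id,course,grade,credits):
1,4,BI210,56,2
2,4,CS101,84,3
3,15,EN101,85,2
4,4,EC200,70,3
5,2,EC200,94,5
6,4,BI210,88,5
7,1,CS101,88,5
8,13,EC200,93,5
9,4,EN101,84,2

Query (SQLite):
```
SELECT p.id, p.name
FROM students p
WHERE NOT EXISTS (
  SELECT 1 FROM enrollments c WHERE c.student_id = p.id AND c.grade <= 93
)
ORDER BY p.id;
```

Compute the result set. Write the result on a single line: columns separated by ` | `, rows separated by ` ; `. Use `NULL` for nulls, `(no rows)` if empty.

2 | Ivy

For each students row, check whether any enrollments with matching student_id has grade <= 93.
Keep rows where that is false.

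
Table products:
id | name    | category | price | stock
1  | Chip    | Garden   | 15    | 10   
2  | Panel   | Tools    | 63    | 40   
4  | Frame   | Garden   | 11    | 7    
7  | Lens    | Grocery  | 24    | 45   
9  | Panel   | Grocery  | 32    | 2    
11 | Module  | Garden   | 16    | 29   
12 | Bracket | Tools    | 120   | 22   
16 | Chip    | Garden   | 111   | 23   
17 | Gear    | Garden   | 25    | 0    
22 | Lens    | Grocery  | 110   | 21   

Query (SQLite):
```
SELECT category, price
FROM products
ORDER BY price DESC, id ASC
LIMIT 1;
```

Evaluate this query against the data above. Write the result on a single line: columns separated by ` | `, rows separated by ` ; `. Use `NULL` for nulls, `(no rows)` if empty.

Tools | 120

Sort by price desc, tiebreak id asc: (120, id=12), (111, id=16), (110, id=22), (63, id=2) …. Take first 1.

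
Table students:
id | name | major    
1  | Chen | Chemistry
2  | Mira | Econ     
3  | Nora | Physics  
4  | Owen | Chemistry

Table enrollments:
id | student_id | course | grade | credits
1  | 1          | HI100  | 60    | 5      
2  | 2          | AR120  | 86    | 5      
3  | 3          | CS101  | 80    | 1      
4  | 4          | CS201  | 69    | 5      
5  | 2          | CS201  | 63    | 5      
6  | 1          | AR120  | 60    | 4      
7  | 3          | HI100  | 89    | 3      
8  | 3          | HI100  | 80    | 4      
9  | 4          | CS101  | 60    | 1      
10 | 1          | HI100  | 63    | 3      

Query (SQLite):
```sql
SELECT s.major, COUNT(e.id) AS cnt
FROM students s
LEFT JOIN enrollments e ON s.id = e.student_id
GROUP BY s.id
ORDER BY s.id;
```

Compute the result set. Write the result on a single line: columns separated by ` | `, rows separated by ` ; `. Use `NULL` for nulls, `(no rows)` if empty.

Chemistry | 3 ; Econ | 2 ; Physics | 3 ; Chemistry | 2

LEFT JOIN keeps every students row; unmatched ones get NULL for enrollments columns.
Group by students.id and compute COUNT(e.id). COUNT(col) of an all-NULL group is 0.
  1: ids {1, 6, 10} → COUNT(e.id)=3
  2: ids {2, 5} → COUNT(e.id)=2
  3: ids {3, 7, 8} → COUNT(e.id)=3
  4: ids {4, 9} → COUNT(e.id)=2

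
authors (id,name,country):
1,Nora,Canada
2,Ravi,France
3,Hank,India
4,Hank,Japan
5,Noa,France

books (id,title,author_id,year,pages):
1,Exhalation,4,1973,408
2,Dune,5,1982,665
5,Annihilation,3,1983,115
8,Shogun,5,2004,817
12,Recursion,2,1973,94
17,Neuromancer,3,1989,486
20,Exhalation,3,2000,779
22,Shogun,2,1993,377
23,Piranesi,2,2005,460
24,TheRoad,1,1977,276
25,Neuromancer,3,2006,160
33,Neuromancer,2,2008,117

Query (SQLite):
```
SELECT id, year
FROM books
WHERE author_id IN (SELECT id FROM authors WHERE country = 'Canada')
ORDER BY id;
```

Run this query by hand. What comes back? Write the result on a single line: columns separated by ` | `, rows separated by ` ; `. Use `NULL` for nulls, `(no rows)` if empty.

24 | 1977

Inner query: authors.id where country = 'Canada'.
Outer: keep books rows whose author_id is in that set.
Inner query → {1}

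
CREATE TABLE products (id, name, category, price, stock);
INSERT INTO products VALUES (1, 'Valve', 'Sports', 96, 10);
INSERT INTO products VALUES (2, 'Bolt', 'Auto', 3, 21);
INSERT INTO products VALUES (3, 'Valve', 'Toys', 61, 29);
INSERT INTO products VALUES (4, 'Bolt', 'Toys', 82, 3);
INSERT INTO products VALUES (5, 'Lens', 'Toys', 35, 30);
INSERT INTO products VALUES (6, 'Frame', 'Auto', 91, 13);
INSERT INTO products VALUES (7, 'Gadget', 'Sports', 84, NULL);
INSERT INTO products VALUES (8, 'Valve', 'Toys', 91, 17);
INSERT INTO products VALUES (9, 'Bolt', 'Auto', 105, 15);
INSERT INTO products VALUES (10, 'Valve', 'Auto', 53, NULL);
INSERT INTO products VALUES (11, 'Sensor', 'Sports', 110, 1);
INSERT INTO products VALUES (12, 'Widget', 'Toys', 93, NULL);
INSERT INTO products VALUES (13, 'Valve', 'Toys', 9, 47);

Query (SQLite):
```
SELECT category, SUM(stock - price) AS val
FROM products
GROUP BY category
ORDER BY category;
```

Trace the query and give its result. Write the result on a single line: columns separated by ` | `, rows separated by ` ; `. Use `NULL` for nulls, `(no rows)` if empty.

Auto | -150 ; Sports | -195 ; Toys | -152

For each row compute stock - price.
Group by category; take SUM of the expression per group.
  Auto: ids {2, 6, 9, 10} → SUM(stock - price)=-150
  Sports: ids {1, 7, 11} → SUM(stock - price)=-195
  Toys: ids {3, 4, 5, 8, 12, 13} → SUM(stock - price)=-152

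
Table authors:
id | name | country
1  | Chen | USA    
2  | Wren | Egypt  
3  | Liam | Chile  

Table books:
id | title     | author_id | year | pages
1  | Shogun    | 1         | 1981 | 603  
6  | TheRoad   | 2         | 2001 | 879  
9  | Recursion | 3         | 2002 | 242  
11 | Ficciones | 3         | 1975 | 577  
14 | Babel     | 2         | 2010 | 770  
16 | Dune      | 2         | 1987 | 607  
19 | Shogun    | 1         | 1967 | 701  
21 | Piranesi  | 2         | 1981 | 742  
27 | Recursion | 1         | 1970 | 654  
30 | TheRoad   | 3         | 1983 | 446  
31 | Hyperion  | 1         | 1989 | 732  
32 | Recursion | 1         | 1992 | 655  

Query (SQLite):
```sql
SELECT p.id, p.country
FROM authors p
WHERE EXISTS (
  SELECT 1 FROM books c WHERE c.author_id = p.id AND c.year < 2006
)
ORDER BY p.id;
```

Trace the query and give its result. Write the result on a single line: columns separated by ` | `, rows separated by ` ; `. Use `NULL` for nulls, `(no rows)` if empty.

1 | USA ; 2 | Egypt ; 3 | Chile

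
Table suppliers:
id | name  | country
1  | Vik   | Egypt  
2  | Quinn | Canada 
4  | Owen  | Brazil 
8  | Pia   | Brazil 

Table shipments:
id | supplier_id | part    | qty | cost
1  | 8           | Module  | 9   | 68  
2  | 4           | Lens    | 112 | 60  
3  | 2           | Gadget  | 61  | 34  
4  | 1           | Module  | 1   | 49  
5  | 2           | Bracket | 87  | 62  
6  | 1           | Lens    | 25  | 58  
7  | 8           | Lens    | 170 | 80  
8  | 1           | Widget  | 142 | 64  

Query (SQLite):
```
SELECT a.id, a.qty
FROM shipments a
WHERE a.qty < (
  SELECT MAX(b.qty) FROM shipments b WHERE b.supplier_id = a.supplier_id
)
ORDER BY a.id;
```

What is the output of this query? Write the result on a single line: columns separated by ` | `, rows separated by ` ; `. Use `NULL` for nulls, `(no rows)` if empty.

1 | 9 ; 3 | 61 ; 4 | 1 ; 6 | 25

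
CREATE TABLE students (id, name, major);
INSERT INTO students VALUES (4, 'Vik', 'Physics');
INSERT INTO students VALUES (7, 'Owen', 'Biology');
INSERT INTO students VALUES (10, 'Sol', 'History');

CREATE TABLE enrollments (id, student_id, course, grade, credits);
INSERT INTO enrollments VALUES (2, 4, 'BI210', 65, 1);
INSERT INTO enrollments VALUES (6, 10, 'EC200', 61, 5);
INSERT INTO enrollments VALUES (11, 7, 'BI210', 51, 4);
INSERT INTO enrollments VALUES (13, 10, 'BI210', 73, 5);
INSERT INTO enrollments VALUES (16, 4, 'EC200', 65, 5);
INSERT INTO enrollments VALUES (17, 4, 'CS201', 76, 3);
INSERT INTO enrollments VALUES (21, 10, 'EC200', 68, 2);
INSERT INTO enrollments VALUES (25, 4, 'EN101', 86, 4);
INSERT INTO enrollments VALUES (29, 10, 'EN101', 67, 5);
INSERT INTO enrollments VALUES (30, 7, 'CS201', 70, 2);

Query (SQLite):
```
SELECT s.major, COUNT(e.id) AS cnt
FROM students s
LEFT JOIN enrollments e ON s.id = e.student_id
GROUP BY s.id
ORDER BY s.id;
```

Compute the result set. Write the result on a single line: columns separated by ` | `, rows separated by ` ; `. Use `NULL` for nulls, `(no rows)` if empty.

LEFT JOIN keeps every students row; unmatched ones get NULL for enrollments columns.
Group by students.id and compute COUNT(e.id). COUNT(col) of an all-NULL group is 0.
  4: ids {2, 16, 17, 25} → COUNT(e.id)=4
  7: ids {11, 30} → COUNT(e.id)=2
  10: ids {6, 13, 21, 29} → COUNT(e.id)=4

Physics | 4 ; Biology | 2 ; History | 4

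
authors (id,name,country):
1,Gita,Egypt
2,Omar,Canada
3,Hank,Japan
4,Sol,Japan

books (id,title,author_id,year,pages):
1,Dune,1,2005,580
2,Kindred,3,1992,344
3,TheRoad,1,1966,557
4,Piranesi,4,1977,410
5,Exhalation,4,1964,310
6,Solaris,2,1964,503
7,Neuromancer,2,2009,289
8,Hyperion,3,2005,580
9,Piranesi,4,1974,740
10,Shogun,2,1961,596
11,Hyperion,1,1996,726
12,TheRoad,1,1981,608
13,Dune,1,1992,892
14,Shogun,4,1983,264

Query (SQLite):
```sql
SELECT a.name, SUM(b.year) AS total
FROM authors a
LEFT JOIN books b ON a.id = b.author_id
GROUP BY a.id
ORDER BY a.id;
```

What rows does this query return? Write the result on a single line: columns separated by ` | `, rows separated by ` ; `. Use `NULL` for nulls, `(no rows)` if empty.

LEFT JOIN keeps every authors row; unmatched ones get NULL for books columns.
Group by authors.id and compute SUM(b.year). SUM over an all-NULL group is NULL.
  1: ids {1, 3, 11, 12, 13} → SUM(b.year)=9940
  2: ids {6, 7, 10} → SUM(b.year)=5934
  3: ids {2, 8} → SUM(b.year)=3997
  4: ids {4, 5, 9, 14} → SUM(b.year)=7898

Gita | 9940 ; Omar | 5934 ; Hank | 3997 ; Sol | 7898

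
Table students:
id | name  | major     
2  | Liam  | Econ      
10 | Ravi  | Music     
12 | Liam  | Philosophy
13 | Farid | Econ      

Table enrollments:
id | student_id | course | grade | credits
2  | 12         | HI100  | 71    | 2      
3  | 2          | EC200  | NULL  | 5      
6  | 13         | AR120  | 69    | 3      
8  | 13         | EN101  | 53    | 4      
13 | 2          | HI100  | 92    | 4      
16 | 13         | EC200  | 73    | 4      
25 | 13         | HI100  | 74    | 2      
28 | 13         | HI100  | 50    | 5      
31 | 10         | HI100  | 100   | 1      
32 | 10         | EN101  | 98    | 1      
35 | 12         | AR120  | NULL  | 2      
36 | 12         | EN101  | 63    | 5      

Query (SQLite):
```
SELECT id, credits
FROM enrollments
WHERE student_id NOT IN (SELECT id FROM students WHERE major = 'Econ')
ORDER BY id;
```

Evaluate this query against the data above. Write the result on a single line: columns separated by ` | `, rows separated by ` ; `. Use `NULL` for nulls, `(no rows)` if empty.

Inner query: students.id where major = 'Econ'.
Outer: keep enrollments rows whose student_id is not in that set.
Inner query → {2, 13}

2 | 2 ; 31 | 1 ; 32 | 1 ; 35 | 2 ; 36 | 5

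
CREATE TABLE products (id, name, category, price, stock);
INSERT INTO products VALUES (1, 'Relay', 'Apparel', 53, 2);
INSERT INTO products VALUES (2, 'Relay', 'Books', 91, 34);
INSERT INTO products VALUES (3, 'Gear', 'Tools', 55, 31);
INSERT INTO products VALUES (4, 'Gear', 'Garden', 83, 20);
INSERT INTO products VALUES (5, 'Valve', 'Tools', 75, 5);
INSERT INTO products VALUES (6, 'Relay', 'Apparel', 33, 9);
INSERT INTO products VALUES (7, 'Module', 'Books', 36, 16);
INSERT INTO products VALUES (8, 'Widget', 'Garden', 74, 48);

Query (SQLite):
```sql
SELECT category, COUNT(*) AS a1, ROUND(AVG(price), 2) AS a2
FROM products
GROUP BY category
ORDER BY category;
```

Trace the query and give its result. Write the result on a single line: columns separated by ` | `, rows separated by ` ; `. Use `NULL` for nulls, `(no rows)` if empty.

Apparel | 2 | 43 ; Books | 2 | 63.5 ; Garden | 2 | 78.5 ; Tools | 2 | 65

Group products by category.
Per group compute: COUNT(*), ROUND(AVG(price), 2).
  Apparel: ids {1, 6} → COUNT(*)=2, ROUND(AVG(price), 2)=43
  Books: ids {2, 7} → COUNT(*)=2, ROUND(AVG(price), 2)=63.5
  Garden: ids {4, 8} → COUNT(*)=2, ROUND(AVG(price), 2)=78.5
  Tools: ids {3, 5} → COUNT(*)=2, ROUND(AVG(price), 2)=65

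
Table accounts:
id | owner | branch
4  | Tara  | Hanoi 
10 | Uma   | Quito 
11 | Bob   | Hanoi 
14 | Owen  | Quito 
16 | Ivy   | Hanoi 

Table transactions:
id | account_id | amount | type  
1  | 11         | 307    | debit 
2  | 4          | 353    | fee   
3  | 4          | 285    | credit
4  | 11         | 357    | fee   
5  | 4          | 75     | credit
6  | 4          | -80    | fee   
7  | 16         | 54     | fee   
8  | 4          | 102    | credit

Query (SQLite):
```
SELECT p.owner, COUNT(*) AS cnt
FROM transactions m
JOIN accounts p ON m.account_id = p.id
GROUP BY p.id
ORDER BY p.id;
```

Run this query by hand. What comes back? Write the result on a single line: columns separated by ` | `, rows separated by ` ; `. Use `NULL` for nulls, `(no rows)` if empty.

Join each transactions row to its accounts via account_id.
Group joined rows by accounts.id; compute COUNT(*) per group.
  4: ids {2, 3, 5, 6, 8} → COUNT(*)=5
  11: ids {1, 4} → COUNT(*)=2
  16: ids {7} → COUNT(*)=1

Tara | 5 ; Bob | 2 ; Ivy | 1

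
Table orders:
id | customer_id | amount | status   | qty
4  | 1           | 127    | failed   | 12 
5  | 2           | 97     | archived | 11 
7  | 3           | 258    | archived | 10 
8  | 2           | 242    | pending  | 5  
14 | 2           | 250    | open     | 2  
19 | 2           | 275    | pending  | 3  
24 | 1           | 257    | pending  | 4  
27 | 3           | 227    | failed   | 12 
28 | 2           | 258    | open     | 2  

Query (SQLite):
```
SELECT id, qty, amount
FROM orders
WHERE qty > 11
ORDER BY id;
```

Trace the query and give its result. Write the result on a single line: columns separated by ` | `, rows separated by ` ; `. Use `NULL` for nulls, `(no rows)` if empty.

4 | 12 | 127 ; 27 | 12 | 227

qty > 11: ids {4, 27}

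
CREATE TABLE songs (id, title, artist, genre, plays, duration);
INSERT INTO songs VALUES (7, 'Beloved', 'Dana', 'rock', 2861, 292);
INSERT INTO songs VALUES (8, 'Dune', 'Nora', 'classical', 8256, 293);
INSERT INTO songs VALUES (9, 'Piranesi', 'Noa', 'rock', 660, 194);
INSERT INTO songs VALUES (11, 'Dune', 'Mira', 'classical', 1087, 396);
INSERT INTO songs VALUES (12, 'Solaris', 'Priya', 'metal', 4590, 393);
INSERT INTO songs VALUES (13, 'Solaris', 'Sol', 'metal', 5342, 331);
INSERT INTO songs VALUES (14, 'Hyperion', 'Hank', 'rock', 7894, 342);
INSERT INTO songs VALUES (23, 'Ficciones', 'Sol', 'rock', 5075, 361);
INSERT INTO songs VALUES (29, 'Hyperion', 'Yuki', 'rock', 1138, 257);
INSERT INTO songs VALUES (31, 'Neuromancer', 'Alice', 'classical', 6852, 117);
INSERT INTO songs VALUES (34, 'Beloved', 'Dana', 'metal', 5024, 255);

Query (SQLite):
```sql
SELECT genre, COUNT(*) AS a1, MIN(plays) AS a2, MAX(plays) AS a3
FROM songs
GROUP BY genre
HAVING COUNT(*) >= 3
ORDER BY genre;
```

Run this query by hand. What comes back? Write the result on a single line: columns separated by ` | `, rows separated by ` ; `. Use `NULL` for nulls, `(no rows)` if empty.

Group songs by genre.
Per group compute: COUNT(*), MIN(plays), MAX(plays).
HAVING: drop groups with fewer than 3 rows.
  classical: ids {8, 11, 31} → COUNT(*)=3, MIN(plays)=1087, MAX(plays)=8256
  metal: ids {12, 13, 34} → COUNT(*)=3, MIN(plays)=4590, MAX(plays)=5342
  rock: ids {7, 9, 14, 23, 29} → COUNT(*)=5, MIN(plays)=660, MAX(plays)=7894

classical | 3 | 1087 | 8256 ; metal | 3 | 4590 | 5342 ; rock | 5 | 660 | 7894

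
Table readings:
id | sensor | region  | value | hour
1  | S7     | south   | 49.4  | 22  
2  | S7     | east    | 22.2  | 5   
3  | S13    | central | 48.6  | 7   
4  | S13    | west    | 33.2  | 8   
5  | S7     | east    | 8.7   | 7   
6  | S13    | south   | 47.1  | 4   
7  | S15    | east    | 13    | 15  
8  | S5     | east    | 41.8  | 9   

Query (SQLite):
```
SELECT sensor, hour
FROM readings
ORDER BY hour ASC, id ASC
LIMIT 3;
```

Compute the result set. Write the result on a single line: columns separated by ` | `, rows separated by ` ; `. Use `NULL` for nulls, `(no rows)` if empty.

S13 | 4 ; S7 | 5 ; S13 | 7

Sort by hour asc, tiebreak id asc: (4, id=6), (5, id=2), (7, id=3), (7, id=5), (8, id=4), (9, id=8) …. Take first 3.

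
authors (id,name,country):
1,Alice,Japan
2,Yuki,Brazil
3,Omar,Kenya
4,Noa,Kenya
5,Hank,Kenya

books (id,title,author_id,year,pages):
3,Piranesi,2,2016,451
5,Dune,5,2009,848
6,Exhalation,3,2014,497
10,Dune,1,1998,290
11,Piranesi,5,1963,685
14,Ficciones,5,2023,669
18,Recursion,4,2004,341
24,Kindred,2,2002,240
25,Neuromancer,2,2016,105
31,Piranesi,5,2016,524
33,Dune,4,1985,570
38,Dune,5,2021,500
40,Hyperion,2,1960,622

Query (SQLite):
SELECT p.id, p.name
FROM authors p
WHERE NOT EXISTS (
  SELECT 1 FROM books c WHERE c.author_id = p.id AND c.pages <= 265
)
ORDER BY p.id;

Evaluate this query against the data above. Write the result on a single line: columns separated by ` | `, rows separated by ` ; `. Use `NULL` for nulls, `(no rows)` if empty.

For each authors row, check whether any books with matching author_id has pages <= 265.
Keep rows where that is false.

1 | Alice ; 3 | Omar ; 4 | Noa ; 5 | Hank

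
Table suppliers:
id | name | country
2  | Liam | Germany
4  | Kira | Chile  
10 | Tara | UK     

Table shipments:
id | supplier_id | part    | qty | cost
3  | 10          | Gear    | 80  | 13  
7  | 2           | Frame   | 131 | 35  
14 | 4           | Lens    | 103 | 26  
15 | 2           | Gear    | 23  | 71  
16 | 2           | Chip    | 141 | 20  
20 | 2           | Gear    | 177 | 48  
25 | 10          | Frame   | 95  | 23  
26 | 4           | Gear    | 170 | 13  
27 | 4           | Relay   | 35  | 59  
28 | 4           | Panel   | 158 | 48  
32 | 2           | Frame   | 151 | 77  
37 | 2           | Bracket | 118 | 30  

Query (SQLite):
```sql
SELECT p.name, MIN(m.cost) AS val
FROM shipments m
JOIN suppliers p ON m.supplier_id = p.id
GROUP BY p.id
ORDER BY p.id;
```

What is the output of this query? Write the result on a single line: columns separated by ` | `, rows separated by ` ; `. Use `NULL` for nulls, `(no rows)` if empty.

Join each shipments row to its suppliers via supplier_id.
Group joined rows by suppliers.id; compute MIN(m.cost) per group.
  2: ids {7, 15, 16, 20, 32, 37} → MIN(m.cost)=20
  4: ids {14, 26, 27, 28} → MIN(m.cost)=13
  10: ids {3, 25} → MIN(m.cost)=13

Liam | 20 ; Kira | 13 ; Tara | 13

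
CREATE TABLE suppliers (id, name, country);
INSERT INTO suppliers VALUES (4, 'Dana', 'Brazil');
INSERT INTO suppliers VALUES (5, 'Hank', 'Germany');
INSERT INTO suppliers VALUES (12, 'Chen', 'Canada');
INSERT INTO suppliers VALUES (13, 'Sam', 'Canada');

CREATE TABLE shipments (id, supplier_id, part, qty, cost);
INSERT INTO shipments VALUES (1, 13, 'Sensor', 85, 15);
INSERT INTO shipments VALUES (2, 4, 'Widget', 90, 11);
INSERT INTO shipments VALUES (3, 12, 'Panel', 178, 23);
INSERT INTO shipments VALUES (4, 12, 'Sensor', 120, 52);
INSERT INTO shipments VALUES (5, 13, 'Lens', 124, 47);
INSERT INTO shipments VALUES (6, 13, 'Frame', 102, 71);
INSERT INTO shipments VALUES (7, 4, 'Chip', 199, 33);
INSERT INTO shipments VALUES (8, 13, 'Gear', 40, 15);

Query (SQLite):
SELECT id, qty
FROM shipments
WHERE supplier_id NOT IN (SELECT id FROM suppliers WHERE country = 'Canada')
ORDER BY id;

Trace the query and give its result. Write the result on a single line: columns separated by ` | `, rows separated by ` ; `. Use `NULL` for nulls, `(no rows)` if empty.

Inner query: suppliers.id where country = 'Canada'.
Outer: keep shipments rows whose supplier_id is not in that set.
Inner query → {12, 13}

2 | 90 ; 7 | 199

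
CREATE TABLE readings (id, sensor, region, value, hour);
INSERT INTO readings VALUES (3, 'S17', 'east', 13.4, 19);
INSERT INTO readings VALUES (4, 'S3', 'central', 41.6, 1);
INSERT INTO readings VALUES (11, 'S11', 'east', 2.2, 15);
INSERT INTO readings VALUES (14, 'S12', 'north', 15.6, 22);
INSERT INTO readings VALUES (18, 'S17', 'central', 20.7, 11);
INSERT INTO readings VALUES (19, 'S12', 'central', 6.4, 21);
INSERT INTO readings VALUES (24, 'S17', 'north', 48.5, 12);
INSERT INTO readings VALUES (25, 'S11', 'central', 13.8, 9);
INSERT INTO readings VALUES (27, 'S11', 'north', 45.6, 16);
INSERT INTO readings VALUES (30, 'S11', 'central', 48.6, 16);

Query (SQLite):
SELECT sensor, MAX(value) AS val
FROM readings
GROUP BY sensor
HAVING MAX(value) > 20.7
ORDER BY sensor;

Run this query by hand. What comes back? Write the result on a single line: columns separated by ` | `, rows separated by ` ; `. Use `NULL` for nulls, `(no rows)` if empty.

Partition readings by sensor; compute MAX(value) within each group.
HAVING: keep groups where MAX(value) > 20.7.
  S11: ids {11, 25, 27, 30} → MAX(value)=48.6
  S12: ids {14, 19} → MAX(value)=15.6
  S17: ids {3, 18, 24} → MAX(value)=48.5
  S3: ids {4} → MAX(value)=41.6

S11 | 48.6 ; S17 | 48.5 ; S3 | 41.6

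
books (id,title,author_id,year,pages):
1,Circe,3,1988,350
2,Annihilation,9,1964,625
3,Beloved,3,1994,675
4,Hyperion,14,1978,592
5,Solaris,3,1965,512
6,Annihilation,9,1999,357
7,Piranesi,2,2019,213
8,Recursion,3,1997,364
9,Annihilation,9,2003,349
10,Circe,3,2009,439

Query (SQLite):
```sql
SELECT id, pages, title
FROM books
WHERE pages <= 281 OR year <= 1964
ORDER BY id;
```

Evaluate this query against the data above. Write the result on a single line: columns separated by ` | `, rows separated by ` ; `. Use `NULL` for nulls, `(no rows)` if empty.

pages <= 281: ids {7}
year <= 1964: ids {2}
Combine with OR.

2 | 625 | Annihilation ; 7 | 213 | Piranesi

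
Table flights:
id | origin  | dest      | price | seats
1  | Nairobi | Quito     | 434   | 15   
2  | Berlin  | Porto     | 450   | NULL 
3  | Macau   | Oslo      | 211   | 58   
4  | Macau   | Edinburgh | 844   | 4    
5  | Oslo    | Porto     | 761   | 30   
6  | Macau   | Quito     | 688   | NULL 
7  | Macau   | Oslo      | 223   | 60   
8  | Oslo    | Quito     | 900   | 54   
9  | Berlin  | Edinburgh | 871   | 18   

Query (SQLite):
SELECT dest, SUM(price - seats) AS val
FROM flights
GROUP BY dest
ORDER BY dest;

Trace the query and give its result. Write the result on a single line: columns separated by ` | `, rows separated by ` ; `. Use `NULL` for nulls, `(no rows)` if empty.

For each row compute price - seats.
Group by dest; take SUM of the expression per group.
  Edinburgh: ids {4, 9} → SUM(price - seats)=1693
  Oslo: ids {3, 7} → SUM(price - seats)=316
  Porto: ids {2, 5} → SUM(price - seats)=731
  Quito: ids {1, 6, 8} → SUM(price - seats)=1265

Edinburgh | 1693 ; Oslo | 316 ; Porto | 731 ; Quito | 1265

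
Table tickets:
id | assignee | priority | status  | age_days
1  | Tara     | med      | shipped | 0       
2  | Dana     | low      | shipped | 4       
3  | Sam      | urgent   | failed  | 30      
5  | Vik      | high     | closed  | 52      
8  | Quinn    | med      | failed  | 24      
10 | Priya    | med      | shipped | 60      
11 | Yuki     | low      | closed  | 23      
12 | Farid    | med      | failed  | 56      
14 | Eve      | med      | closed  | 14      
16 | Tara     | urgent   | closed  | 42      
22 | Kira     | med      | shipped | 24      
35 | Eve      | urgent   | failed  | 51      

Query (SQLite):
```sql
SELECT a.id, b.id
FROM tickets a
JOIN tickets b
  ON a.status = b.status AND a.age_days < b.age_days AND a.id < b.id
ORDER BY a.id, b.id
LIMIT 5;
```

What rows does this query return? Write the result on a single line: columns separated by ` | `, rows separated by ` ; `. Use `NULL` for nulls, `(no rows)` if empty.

1 | 2 ; 1 | 10 ; 1 | 22 ; 2 | 10 ; 2 | 22

Pairs (a,b) with same status, a.age_days < b.age_days, a.id < b.id.
status groups: closed:{5,11,14,16} failed:{3,8,12,35} shipped:{1,2,10,22}
Ordered by (a.id, b.id); first 5.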